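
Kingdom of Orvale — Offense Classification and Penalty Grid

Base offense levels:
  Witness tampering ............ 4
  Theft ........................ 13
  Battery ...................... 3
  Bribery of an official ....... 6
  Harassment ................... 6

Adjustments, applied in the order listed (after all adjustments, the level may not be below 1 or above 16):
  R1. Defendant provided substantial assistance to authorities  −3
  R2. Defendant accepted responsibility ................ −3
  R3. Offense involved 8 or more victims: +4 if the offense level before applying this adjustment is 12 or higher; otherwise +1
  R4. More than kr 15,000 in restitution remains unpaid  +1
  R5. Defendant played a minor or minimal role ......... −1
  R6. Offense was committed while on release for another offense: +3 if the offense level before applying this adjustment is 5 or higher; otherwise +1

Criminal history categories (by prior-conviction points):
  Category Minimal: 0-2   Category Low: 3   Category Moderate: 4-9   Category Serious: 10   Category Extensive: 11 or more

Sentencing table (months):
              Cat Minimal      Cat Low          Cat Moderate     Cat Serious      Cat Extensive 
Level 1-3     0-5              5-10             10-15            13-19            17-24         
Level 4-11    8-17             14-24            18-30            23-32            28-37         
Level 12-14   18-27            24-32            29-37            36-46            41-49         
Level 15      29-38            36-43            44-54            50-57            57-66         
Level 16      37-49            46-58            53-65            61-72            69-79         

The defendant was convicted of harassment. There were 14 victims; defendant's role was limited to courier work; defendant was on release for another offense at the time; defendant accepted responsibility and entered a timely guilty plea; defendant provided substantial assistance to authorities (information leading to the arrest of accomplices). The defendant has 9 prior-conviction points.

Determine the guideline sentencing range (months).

Base offense level for harassment: 6.
R1 applies: 6 − 3 = 3.
R2 applies: 3 − 3 = 0.
R3 applies (level before this adjustment is 0 < 12, so +1): 0 + 1 = 1.
R5 applies: 1 − 1 = 0.
R6 applies (level before this adjustment is 0 < 5, so +1): 0 + 1 = 1.
Final offense level: 1.
Criminal history: 9 prior points → Category Moderate (4-9).
Level 1 falls in the 1-3 band.
Grid: Level 1-3 × Category Moderate = 10-15 months.

10-15 months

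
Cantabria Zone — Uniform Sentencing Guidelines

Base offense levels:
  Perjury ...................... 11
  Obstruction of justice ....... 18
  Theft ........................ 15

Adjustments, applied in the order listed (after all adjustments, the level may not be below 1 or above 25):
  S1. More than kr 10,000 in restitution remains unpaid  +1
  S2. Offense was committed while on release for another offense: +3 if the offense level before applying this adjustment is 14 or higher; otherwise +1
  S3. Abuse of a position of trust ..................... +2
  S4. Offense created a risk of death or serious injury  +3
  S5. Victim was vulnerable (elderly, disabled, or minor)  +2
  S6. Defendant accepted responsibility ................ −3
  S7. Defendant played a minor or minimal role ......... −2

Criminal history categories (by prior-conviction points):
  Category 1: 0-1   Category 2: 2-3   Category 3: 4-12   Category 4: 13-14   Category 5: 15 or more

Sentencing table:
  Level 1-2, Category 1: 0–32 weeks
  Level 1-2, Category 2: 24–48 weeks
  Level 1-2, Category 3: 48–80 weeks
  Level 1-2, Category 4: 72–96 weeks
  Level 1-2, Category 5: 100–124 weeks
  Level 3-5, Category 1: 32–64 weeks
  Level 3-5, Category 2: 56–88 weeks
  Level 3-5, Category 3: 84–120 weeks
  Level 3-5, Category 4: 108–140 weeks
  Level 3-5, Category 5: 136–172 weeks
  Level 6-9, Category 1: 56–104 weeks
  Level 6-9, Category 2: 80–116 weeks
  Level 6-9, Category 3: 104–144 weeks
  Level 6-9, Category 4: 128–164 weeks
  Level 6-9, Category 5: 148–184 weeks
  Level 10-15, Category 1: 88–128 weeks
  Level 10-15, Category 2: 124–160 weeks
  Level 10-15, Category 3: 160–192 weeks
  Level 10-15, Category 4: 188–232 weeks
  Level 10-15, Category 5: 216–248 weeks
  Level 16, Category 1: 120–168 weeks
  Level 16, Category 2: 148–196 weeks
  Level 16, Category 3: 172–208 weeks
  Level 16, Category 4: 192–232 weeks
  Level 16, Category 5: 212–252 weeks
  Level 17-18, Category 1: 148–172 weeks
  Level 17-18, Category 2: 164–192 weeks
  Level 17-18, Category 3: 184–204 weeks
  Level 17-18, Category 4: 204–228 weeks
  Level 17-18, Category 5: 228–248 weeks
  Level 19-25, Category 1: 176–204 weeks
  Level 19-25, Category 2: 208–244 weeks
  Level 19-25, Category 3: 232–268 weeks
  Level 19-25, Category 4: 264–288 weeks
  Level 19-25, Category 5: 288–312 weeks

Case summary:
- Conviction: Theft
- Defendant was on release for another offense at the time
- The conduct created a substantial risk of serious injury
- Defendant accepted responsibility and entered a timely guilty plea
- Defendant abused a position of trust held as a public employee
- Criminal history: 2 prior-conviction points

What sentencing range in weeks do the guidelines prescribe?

208-244 weeks

Base offense level for theft: 15.
S2 applies (level before this adjustment is 15 ≥ 14, so +3): 15 + 3 = 18.
S3 applies: 18 + 2 = 20.
S4 applies: 20 + 3 = 23.
S6 applies: 23 − 3 = 20.
Final offense level: 20.
Criminal history: 2 prior points → Category 2 (2-3).
Level 20 falls in the 19-25 band.
Grid: Level 19-25 × Category 2 = 208-244 weeks.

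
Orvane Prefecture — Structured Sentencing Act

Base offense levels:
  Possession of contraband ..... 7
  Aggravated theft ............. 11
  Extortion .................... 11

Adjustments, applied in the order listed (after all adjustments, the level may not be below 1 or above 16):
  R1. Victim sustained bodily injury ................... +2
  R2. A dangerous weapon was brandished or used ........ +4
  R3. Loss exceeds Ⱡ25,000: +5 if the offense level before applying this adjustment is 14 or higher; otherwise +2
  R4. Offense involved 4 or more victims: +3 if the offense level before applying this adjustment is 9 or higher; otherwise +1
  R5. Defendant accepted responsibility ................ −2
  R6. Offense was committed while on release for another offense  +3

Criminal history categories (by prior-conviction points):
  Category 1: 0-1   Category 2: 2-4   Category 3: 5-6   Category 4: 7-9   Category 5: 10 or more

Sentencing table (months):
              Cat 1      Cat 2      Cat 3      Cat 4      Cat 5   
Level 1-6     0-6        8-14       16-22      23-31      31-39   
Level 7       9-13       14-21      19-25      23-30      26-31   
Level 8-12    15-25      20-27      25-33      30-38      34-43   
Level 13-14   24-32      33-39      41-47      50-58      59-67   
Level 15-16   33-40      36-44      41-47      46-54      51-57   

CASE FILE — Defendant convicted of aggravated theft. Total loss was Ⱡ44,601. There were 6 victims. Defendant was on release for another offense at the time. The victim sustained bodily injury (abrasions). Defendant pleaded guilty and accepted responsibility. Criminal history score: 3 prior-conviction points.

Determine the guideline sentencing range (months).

Base offense level for aggravated theft: 11.
R1 applies: 11 + 2 = 13.
R3 applies (level before this adjustment is 13 < 14, so +2): 13 + 2 = 15.
R4 applies (level before this adjustment is 15 ≥ 9, so +3): 15 + 3 = 18.
R5 applies: 18 − 2 = 16.
R6 applies: 16 + 3 = 19.
Level 19 exceeds the maximum of 16; capped at 16.
Final offense level: 16.
Criminal history: 3 prior points → Category 2 (2-4).
Level 16 falls in the 15-16 band.
Grid: Level 15-16 × Category 2 = 36-44 months.

36-44 months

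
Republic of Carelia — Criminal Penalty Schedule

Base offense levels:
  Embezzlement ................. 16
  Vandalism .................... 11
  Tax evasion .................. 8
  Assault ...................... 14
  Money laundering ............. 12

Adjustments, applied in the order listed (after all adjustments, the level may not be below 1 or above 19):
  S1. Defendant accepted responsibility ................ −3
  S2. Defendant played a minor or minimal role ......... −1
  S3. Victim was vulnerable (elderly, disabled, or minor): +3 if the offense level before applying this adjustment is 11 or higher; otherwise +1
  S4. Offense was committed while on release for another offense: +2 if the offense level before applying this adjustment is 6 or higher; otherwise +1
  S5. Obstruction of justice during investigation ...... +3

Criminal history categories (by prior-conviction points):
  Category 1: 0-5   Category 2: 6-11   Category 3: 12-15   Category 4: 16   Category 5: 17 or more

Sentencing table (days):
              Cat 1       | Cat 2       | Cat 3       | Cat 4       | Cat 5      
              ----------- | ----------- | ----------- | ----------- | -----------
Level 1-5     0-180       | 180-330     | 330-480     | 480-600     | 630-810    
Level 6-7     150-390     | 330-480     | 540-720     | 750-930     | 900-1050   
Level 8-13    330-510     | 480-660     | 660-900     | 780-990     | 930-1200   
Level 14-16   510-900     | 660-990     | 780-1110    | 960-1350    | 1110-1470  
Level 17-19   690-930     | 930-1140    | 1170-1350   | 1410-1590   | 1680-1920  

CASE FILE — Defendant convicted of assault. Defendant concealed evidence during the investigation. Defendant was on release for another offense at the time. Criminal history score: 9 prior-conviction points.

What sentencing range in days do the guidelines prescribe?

Base offense level for assault: 14.
S1 does not apply.
S4 applies (level before this adjustment is 14 ≥ 6, so +2): 14 + 2 = 16.
S5 applies: 16 + 3 = 19.
Final offense level: 19.
Criminal history: 9 prior points → Category 2 (6-11).
Level 19 falls in the 17-19 band.
Grid: Level 17-19 × Category 2 = 930-1140 days.

930-1140 days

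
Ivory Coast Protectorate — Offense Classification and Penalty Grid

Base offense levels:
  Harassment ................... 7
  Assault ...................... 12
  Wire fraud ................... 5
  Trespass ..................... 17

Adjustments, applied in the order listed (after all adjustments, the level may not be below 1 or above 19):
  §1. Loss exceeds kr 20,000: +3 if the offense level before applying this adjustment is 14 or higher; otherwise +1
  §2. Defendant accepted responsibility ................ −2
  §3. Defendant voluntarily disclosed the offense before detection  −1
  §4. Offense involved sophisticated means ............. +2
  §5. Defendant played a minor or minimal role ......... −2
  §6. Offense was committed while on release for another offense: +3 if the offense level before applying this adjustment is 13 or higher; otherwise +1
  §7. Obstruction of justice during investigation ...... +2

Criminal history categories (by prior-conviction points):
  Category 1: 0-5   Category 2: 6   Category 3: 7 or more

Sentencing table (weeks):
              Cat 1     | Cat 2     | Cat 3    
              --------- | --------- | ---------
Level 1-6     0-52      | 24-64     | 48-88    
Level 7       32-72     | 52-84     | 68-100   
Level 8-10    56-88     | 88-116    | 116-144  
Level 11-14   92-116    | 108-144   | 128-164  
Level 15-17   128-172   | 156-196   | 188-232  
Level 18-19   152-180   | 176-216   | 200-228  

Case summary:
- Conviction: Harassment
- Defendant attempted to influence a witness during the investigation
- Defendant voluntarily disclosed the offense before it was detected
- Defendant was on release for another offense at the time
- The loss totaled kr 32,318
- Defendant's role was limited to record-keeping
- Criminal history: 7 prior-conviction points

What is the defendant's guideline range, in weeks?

116-144 weeks

Base offense level for harassment: 7.
§1 applies (level before this adjustment is 7 < 14, so +1): 7 + 1 = 8.
§3 applies: 8 − 1 = 7.
§5 applies: 7 − 2 = 5.
§6 applies (level before this adjustment is 5 < 13, so +1): 5 + 1 = 6.
§7 applies: 6 + 2 = 8.
Final offense level: 8.
Criminal history: 7 prior points → Category 3 (7+).
Level 8 falls in the 8-10 band.
Grid: Level 8-10 × Category 3 = 116-144 weeks.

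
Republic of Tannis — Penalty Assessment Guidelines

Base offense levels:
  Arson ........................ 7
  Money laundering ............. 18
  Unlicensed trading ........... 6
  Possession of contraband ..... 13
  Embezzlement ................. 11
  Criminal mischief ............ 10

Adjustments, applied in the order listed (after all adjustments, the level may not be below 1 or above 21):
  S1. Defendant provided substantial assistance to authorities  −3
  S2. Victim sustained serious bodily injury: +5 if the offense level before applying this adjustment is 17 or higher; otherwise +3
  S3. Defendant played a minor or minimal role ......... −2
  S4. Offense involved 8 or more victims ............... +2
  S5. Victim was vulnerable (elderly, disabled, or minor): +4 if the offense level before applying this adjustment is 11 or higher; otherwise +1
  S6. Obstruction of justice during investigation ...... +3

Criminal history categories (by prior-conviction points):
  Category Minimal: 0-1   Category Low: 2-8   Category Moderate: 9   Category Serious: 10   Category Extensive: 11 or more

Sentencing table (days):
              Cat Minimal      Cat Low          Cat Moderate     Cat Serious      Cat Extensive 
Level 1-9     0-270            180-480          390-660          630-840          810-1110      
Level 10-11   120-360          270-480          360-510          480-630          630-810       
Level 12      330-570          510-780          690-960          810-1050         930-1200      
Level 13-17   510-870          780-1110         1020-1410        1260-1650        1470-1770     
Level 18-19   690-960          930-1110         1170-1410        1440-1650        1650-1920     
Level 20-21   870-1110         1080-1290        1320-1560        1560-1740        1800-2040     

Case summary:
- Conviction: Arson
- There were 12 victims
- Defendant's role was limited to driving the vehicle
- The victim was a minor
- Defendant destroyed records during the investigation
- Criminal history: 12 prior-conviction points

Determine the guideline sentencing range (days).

630-810 days

Base offense level for arson: 7.
S1 does not apply.
S3 applies: 7 − 2 = 5.
S4 applies: 5 + 2 = 7.
S5 applies (level before this adjustment is 7 < 11, so +1): 7 + 1 = 8.
S6 applies: 8 + 3 = 11.
Final offense level: 11.
Criminal history: 12 prior points → Category Extensive (11+).
Level 11 falls in the 10-11 band.
Grid: Level 10-11 × Category Extensive = 630-810 days.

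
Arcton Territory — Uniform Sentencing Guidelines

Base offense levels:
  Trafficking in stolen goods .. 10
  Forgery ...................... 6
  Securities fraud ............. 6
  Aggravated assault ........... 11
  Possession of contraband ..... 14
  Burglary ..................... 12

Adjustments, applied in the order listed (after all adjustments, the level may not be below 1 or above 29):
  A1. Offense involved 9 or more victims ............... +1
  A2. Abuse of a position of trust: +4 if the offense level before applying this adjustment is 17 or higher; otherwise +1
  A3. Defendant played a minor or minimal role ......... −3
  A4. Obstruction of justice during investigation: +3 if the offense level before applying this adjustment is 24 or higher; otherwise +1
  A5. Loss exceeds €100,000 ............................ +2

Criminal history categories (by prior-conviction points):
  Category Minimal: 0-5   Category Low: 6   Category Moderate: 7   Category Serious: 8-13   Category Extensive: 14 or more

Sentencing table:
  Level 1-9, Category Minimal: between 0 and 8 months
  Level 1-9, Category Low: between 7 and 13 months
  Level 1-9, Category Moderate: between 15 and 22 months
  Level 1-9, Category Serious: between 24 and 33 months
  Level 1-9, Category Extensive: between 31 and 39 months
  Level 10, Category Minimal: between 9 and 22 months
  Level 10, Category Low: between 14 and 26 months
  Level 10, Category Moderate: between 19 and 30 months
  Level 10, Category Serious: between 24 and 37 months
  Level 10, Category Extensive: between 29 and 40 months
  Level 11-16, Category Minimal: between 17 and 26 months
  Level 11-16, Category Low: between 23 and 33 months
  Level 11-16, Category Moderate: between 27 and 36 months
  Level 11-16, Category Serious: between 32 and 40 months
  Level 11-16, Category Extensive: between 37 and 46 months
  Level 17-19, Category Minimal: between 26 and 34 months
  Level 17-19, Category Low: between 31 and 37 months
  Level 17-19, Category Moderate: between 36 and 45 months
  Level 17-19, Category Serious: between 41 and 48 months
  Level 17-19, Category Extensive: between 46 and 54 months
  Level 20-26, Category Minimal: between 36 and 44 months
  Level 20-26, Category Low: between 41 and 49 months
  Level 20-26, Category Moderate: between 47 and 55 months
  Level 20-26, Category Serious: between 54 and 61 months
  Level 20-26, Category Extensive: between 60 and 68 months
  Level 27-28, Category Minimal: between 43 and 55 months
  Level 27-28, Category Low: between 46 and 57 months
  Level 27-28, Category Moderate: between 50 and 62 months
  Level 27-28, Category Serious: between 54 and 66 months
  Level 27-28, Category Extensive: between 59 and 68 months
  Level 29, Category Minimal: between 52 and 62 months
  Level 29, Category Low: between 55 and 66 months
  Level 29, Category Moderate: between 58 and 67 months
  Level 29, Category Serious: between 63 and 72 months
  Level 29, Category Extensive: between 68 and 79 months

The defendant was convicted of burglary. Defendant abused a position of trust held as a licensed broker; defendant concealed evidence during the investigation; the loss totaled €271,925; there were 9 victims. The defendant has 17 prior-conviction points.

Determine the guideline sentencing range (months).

Base offense level for burglary: 12.
A1 applies: 12 + 1 = 13.
A2 applies (level before this adjustment is 13 < 17, so +1): 13 + 1 = 14.
A3 does not apply.
A4 applies (level before this adjustment is 14 < 24, so +1): 14 + 1 = 15.
A5 applies: 15 + 2 = 17.
Final offense level: 17.
Criminal history: 17 prior points → Category Extensive (14+).
Level 17 falls in the 17-19 band.
Grid: Level 17-19 × Category Extensive = 46-54 months.

46-54 months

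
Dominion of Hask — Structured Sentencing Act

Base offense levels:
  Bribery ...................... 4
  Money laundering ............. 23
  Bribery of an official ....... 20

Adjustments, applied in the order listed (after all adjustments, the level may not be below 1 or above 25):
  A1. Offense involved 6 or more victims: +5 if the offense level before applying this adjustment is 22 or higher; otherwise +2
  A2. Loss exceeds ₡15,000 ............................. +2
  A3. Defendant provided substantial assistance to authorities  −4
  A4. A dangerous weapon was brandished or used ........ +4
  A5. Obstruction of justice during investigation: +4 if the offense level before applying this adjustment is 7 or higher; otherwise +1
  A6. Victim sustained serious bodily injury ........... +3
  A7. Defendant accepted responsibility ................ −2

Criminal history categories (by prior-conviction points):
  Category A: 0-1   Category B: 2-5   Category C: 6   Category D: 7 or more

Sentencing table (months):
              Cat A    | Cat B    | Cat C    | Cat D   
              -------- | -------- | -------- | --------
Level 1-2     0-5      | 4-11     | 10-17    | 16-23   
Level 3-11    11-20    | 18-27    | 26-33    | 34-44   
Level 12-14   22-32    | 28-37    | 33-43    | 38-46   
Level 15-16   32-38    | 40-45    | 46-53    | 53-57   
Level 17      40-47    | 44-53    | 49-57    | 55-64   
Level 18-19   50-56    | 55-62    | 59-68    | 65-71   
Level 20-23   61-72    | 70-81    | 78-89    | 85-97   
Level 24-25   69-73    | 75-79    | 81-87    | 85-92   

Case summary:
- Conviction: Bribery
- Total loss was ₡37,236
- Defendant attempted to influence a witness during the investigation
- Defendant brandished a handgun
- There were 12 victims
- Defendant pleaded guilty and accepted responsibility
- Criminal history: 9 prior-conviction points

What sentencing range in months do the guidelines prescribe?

Base offense level for bribery: 4.
A1 applies (level before this adjustment is 4 < 22, so +2): 4 + 2 = 6.
A2 applies: 6 + 2 = 8.
A4 applies: 8 + 4 = 12.
A5 applies (level before this adjustment is 12 ≥ 7, so +4): 12 + 4 = 16.
A6 does not apply.
A7 applies: 16 − 2 = 14.
Final offense level: 14.
Criminal history: 9 prior points → Category D (7+).
Level 14 falls in the 12-14 band.
Grid: Level 12-14 × Category D = 38-46 months.

38-46 months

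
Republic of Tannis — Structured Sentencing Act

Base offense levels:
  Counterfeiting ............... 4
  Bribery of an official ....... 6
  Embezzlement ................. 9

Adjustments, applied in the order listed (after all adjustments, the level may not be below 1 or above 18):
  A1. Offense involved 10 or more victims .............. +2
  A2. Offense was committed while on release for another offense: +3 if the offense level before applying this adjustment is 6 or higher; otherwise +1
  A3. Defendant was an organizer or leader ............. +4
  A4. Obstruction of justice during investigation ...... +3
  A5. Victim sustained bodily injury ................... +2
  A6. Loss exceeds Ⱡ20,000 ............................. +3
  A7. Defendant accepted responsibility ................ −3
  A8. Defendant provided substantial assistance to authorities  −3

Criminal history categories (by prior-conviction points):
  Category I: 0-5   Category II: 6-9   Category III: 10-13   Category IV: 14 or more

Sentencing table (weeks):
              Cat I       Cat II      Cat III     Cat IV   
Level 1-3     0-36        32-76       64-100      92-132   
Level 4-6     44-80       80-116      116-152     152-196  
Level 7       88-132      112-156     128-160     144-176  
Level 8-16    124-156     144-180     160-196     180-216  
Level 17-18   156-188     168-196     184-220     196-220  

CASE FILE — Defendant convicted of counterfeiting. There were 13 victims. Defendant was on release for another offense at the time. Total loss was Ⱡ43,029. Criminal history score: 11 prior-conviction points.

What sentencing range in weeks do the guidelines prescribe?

Base offense level for counterfeiting: 4.
A1 applies: 4 + 2 = 6.
A2 applies (level before this adjustment is 6 ≥ 6, so +3): 6 + 3 = 9.
A4 does not apply.
A5 does not apply.
A6 applies: 9 + 3 = 12.
Final offense level: 12.
Criminal history: 11 prior points → Category III (10-13).
Level 12 falls in the 8-16 band.
Grid: Level 8-16 × Category III = 160-196 weeks.

160-196 weeks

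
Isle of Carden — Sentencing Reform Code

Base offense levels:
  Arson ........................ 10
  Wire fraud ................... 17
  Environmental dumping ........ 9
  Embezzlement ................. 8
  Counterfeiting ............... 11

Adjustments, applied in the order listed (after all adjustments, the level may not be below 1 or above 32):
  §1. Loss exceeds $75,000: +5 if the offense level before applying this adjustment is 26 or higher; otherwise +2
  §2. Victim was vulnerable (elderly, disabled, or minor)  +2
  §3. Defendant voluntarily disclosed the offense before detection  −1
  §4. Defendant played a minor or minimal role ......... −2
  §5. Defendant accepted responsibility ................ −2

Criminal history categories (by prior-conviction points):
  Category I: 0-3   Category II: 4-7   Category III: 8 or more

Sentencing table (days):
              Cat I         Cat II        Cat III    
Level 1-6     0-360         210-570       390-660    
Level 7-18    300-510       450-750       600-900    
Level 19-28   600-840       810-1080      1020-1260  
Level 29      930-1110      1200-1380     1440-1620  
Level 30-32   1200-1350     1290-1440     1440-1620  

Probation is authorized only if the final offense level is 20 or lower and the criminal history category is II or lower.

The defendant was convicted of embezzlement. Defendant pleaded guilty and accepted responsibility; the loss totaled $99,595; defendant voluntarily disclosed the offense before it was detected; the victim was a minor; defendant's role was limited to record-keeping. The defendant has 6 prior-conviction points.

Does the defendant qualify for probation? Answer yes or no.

Yes

Base offense level for embezzlement: 8.
§1 applies (level before this adjustment is 8 < 26, so +2): 8 + 2 = 10.
§2 applies: 10 + 2 = 12.
§3 applies: 12 − 1 = 11.
§4 applies: 11 − 2 = 9.
§5 applies: 9 − 2 = 7.
Final offense level: 7.
Criminal history: 6 prior points → Category II (4-7).
Level 7 falls in the 7-18 band.
Grid: Level 7-18 × Category II = 450-750 days.
Probation check: level 7 ≤ 20 and category II ≤ II → eligible.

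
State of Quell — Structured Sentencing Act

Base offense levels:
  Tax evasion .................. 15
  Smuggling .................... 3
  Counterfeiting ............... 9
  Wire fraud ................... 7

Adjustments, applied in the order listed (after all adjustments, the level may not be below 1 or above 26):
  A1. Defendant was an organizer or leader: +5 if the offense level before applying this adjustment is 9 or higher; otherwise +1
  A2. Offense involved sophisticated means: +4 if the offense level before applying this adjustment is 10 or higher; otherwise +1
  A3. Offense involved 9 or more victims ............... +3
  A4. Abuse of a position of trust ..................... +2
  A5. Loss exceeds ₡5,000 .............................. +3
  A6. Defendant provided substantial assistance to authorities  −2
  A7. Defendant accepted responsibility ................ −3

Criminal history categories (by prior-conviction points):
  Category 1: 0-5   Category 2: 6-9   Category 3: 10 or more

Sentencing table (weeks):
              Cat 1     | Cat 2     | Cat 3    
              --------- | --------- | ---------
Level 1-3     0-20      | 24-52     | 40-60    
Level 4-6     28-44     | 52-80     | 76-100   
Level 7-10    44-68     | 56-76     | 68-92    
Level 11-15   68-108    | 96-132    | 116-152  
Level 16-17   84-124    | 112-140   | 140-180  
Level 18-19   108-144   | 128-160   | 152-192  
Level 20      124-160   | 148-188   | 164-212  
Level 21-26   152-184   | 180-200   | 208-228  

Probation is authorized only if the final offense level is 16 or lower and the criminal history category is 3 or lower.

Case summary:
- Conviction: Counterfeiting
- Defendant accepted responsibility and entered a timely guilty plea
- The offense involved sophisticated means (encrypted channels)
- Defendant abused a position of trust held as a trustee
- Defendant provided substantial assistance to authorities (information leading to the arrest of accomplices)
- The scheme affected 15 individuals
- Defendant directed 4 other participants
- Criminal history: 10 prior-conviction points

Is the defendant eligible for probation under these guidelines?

No

Base offense level for counterfeiting: 9.
A1 applies (level before this adjustment is 9 ≥ 9, so +5): 9 + 5 = 14.
A2 applies (level before this adjustment is 14 ≥ 10, so +4): 14 + 4 = 18.
A3 applies: 18 + 3 = 21.
A4 applies: 21 + 2 = 23.
A5 does not apply.
A6 applies: 23 − 2 = 21.
A7 applies: 21 − 3 = 18.
Final offense level: 18.
Criminal history: 10 prior points → Category 3 (10+).
Level 18 falls in the 18-19 band.
Grid: Level 18-19 × Category 3 = 152-192 weeks.
Probation check: level 18 > 16 and category 3 ≤ 3 → not eligible.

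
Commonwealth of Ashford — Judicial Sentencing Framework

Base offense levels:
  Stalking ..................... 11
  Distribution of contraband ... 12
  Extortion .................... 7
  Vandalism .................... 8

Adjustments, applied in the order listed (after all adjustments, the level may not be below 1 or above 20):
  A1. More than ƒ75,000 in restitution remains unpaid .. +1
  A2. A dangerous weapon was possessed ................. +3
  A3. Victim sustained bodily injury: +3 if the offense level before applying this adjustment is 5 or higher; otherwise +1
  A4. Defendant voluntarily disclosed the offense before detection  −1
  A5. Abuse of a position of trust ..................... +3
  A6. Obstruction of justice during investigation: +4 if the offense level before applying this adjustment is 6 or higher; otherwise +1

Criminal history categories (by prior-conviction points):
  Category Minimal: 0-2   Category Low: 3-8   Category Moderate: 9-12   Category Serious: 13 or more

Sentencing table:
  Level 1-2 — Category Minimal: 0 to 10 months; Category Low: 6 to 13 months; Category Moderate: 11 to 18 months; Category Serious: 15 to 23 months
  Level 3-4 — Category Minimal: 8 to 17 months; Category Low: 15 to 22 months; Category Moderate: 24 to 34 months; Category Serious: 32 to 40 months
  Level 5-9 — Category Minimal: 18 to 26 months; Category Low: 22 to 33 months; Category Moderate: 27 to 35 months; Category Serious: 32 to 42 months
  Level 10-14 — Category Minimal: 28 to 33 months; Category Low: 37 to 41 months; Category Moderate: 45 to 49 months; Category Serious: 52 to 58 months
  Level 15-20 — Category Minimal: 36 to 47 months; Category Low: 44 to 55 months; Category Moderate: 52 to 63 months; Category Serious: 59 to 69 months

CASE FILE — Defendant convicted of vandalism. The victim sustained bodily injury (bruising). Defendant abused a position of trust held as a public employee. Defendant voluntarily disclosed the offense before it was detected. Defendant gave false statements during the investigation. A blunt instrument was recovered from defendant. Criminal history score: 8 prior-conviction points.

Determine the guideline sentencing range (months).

Base offense level for vandalism: 8.
A1 does not apply.
A2 applies: 8 + 3 = 11.
A3 applies (level before this adjustment is 11 ≥ 5, so +3): 11 + 3 = 14.
A4 applies: 14 − 1 = 13.
A5 applies: 13 + 3 = 16.
A6 applies (level before this adjustment is 16 ≥ 6, so +4): 16 + 4 = 20.
Final offense level: 20.
Criminal history: 8 prior points → Category Low (3-8).
Level 20 falls in the 15-20 band.
Grid: Level 15-20 × Category Low = 44-55 months.

44-55 months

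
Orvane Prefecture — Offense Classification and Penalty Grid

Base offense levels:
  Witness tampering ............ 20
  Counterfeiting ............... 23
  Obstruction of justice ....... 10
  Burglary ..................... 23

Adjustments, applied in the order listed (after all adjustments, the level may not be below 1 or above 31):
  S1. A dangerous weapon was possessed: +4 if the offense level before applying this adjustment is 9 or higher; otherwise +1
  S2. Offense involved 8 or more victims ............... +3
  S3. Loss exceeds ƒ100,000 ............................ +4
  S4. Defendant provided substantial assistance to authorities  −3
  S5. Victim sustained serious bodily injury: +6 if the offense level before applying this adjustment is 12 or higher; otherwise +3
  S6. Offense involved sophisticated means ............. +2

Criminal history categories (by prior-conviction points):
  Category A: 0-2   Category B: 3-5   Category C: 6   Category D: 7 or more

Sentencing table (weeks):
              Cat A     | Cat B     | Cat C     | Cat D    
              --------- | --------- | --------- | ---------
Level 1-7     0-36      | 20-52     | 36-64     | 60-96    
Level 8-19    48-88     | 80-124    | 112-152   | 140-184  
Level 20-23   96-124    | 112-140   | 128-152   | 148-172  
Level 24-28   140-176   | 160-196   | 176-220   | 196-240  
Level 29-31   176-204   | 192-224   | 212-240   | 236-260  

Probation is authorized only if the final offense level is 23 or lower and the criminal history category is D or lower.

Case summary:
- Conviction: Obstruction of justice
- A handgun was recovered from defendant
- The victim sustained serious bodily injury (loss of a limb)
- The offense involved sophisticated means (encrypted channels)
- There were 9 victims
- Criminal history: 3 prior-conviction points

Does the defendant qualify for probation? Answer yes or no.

Base offense level for obstruction of justice: 10.
S1 applies (level before this adjustment is 10 ≥ 9, so +4): 10 + 4 = 14.
S2 applies: 14 + 3 = 17.
S4 does not apply.
S5 applies (level before this adjustment is 17 ≥ 12, so +6): 17 + 6 = 23.
S6 applies: 23 + 2 = 25.
Final offense level: 25.
Criminal history: 3 prior points → Category B (3-5).
Level 25 falls in the 24-28 band.
Grid: Level 24-28 × Category B = 160-196 weeks.
Probation check: level 25 > 23 and category B ≤ D → not eligible.

No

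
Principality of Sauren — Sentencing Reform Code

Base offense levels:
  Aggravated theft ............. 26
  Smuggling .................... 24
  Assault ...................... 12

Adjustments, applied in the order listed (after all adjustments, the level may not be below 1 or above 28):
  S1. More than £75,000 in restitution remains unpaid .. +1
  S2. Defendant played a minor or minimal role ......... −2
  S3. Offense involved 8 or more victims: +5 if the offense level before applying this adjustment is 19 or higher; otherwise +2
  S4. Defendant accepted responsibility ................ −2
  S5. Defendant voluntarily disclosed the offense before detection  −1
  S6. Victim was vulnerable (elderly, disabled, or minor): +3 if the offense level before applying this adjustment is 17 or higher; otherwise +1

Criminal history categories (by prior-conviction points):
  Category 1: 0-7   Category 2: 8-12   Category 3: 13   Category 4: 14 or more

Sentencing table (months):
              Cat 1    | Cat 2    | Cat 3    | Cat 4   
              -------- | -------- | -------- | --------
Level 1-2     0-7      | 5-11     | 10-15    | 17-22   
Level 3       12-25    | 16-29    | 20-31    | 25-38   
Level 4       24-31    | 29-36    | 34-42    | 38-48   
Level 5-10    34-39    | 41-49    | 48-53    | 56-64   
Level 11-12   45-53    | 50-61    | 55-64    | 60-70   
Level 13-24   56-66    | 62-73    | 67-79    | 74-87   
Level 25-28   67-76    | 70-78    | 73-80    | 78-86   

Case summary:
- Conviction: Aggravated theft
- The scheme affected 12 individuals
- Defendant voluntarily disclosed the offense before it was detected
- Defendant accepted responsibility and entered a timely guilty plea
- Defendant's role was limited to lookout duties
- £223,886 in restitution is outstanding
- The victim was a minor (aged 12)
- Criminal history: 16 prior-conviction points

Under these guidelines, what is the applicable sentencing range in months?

Base offense level for aggravated theft: 26.
S1 applies: 26 + 1 = 27.
S2 applies: 27 − 2 = 25.
S3 applies (level before this adjustment is 25 ≥ 19, so +5): 25 + 5 = 30.
S4 applies: 30 − 2 = 28.
S5 applies: 28 − 1 = 27.
S6 applies (level before this adjustment is 27 ≥ 17, so +3): 27 + 3 = 30.
Level 30 exceeds the maximum of 28; capped at 28.
Final offense level: 28.
Criminal history: 16 prior points → Category 4 (14+).
Level 28 falls in the 25-28 band.
Grid: Level 25-28 × Category 4 = 78-86 months.

78-86 months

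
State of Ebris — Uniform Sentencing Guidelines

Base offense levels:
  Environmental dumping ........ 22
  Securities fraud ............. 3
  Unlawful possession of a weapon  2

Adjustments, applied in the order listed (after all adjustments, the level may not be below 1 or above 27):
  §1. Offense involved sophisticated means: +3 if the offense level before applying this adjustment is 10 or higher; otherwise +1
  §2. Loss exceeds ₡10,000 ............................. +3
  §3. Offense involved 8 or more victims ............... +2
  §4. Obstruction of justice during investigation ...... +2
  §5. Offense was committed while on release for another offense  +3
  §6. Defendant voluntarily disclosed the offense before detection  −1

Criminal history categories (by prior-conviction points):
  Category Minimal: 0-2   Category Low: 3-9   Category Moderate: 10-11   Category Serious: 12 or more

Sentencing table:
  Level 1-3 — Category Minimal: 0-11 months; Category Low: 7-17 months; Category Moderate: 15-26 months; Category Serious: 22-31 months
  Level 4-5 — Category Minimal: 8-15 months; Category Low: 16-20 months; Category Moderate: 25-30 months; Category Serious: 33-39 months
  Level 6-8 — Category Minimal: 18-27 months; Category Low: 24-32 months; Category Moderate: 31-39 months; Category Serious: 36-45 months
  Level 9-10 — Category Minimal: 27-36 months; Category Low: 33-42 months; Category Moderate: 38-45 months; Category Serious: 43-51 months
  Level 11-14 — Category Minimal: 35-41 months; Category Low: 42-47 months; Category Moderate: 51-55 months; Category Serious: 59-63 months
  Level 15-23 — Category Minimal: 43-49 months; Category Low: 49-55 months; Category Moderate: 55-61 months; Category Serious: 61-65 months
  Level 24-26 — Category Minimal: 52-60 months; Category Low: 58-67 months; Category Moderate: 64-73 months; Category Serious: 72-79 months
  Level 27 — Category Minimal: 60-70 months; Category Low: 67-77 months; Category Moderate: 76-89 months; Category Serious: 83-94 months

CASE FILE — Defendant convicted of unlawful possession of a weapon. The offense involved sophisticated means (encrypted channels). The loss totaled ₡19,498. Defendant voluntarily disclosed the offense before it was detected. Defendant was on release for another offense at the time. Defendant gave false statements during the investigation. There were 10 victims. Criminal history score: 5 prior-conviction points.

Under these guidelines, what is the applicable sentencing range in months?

42-47 months

Base offense level for unlawful possession of a weapon: 2.
§1 applies (level before this adjustment is 2 < 10, so +1): 2 + 1 = 3.
§2 applies: 3 + 3 = 6.
§3 applies: 6 + 2 = 8.
§4 applies: 8 + 2 = 10.
§5 applies: 10 + 3 = 13.
§6 applies: 13 − 1 = 12.
Final offense level: 12.
Criminal history: 5 prior points → Category Low (3-9).
Level 12 falls in the 11-14 band.
Grid: Level 11-14 × Category Low = 42-47 months.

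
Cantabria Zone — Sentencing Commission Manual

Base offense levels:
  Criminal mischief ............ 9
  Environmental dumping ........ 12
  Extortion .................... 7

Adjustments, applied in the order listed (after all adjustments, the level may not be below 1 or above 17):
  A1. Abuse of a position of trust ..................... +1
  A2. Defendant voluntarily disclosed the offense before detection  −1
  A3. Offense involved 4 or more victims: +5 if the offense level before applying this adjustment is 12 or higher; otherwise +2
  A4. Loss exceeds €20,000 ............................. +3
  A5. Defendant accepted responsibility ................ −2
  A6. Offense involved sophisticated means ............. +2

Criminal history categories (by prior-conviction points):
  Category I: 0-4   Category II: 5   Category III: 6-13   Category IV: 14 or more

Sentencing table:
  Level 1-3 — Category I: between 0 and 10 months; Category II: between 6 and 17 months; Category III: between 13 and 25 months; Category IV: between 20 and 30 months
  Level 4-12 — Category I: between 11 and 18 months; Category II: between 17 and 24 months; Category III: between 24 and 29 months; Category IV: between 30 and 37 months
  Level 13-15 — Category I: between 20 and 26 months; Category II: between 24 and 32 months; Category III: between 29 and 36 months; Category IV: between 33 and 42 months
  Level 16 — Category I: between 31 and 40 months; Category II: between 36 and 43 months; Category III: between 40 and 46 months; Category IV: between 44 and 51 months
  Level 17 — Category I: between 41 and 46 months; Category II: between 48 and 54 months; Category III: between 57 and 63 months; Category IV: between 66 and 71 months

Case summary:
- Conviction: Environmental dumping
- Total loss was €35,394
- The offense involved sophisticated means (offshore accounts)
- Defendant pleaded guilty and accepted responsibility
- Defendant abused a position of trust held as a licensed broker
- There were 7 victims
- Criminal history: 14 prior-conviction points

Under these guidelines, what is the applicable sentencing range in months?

Base offense level for environmental dumping: 12.
A1 applies: 12 + 1 = 13.
A2 does not apply.
A3 applies (level before this adjustment is 13 ≥ 12, so +5): 13 + 5 = 18.
A4 applies: 18 + 3 = 21.
A5 applies: 21 − 2 = 19.
A6 applies: 19 + 2 = 21.
Level 21 exceeds the maximum of 17; capped at 17.
Final offense level: 17.
Criminal history: 14 prior points → Category IV (14+).
Level 17 falls in the 17 band.
Grid: Level 17 × Category IV = 66-71 months.

66-71 months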